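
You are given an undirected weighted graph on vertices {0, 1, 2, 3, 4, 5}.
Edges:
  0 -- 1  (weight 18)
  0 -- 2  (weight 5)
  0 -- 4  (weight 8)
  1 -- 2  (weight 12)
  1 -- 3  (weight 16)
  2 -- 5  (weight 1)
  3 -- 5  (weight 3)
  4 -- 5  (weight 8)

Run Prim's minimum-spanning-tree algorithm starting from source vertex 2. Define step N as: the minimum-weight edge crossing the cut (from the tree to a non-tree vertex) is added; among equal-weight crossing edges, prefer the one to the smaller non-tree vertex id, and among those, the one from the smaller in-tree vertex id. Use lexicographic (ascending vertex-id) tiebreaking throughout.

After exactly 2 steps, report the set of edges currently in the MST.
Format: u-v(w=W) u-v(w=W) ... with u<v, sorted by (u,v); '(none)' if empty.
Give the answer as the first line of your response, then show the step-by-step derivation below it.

2-5(w=1) 3-5(w=3)

step 1: add edge 2-5 (w=1); MST = {2-5(w=1)}
step 2: add edge 3-5 (w=3); MST = {2-5(w=1) 3-5(w=3)}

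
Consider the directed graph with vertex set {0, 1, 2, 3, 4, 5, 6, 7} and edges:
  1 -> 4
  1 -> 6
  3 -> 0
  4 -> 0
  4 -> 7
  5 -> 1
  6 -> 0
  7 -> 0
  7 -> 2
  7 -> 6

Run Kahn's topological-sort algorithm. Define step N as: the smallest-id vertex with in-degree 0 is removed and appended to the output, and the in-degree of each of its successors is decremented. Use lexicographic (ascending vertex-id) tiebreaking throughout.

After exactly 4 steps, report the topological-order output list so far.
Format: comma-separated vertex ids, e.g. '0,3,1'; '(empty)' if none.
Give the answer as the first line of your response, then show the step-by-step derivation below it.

3,5,1,4

step 1: output 3; order=[3]; indeg=(3,1,1,0,1,0,2,1)
step 2: output 5; order=[3,5]; indeg=(3,0,1,0,1,0,2,1)
step 3: output 1; order=[3,5,1]; indeg=(3,0,1,0,0,0,1,1)
step 4: output 4; order=[3,5,1,4]; indeg=(2,0,1,0,0,0,1,0)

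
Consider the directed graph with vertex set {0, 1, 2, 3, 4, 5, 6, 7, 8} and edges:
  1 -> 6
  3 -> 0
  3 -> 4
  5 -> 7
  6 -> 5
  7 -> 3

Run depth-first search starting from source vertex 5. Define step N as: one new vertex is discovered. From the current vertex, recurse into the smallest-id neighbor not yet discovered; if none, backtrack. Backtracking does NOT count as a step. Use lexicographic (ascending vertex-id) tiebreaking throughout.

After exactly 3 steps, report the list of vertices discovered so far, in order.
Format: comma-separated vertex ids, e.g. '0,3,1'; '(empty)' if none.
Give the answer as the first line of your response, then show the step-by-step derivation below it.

5,7,3

step 1: discover 5; path=5; order=5
step 2: discover 7; path=5>7; order=5,7
step 3: discover 3; path=5>7>3; order=5,7,3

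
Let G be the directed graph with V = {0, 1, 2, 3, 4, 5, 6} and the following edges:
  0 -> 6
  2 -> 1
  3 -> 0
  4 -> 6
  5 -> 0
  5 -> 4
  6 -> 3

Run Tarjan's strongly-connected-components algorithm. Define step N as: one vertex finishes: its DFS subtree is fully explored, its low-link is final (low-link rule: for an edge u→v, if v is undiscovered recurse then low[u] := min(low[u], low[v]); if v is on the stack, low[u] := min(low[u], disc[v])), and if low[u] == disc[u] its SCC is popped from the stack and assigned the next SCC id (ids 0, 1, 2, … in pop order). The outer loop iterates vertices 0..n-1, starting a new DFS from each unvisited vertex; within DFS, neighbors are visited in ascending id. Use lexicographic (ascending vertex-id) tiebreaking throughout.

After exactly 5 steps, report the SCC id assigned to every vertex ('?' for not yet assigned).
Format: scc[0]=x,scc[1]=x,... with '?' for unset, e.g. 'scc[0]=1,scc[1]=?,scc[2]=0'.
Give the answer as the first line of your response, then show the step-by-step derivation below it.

scc[0]=0,scc[1]=1,scc[2]=2,scc[3]=0,scc[4]=?,scc[5]=?,scc[6]=0

step 1: low=(low[0]=0,low[1]=?,low[2]=?,low[3]=0,low[4]=?,low[5]=?,low[6]=1); scc=(scc[0]=?,scc[1]=?,scc[2]=?,scc[3]=?,scc[4]=?,scc[5]=?,scc[6]=?)
step 2: low=(low[0]=0,low[1]=?,low[2]=?,low[3]=0,low[4]=?,low[5]=?,low[6]=0); scc=(scc[0]=?,scc[1]=?,scc[2]=?,scc[3]=?,scc[4]=?,scc[5]=?,scc[6]=?)
step 3: low=(low[0]=0,low[1]=?,low[2]=?,low[3]=0,low[4]=?,low[5]=?,low[6]=0); scc=(scc[0]=0,scc[1]=?,scc[2]=?,scc[3]=0,scc[4]=?,scc[5]=?,scc[6]=0)
step 4: low=(low[0]=0,low[1]=3,low[2]=?,low[3]=0,low[4]=?,low[5]=?,low[6]=0); scc=(scc[0]=0,scc[1]=1,scc[2]=?,scc[3]=0,scc[4]=?,scc[5]=?,scc[6]=0)
step 5: low=(low[0]=0,low[1]=3,low[2]=4,low[3]=0,low[4]=?,low[5]=?,low[6]=0); scc=(scc[0]=0,scc[1]=1,scc[2]=2,scc[3]=0,scc[4]=?,scc[5]=?,scc[6]=0)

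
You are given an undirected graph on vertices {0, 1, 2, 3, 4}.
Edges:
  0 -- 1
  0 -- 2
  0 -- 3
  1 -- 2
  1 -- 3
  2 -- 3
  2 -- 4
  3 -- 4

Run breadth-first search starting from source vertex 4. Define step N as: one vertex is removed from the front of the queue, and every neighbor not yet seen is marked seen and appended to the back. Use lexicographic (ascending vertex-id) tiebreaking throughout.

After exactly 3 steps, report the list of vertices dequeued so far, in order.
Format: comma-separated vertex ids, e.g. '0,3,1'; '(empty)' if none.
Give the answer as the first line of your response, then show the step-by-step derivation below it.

4,2,3

step 1: dequeue 4; queue=[2,3]; order=4
step 2: dequeue 2; queue=[3,0,1]; order=4,2
step 3: dequeue 3; queue=[0,1]; order=4,2,3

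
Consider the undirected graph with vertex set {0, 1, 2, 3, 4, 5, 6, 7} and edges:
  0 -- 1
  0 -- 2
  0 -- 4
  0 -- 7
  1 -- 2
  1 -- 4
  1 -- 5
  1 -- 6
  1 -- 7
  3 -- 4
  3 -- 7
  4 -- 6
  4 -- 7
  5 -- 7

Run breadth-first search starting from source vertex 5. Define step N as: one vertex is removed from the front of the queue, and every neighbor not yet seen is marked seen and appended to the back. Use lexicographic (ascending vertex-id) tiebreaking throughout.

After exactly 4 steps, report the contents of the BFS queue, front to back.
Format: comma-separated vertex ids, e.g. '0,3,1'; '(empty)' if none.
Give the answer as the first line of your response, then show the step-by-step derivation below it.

2,4,6,3

step 1: dequeue 5; queue=[1,7]; order=5
step 2: dequeue 1; queue=[7,0,2,4,6]; order=5,1
step 3: dequeue 7; queue=[0,2,4,6,3]; order=5,1,7
step 4: dequeue 0; queue=[2,4,6,3]; order=5,1,7,0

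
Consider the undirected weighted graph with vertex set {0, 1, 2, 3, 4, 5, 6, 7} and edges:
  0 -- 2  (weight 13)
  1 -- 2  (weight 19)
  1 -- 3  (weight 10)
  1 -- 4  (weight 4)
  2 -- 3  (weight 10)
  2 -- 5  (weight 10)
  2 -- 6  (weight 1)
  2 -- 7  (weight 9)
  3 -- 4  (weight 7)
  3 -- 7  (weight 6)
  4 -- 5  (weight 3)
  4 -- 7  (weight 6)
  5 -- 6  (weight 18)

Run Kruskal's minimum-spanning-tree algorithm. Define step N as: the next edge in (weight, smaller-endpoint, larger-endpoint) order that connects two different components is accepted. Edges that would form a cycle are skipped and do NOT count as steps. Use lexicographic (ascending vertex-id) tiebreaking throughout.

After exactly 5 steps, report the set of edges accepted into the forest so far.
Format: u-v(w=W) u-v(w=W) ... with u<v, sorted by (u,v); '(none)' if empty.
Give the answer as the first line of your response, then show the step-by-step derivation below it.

1-4(w=4) 2-6(w=1) 3-7(w=6) 4-5(w=3) 4-7(w=6)

step 1: add edge 2-6 (w=1); MST = {2-6(w=1)}
step 2: add edge 4-5 (w=3); MST = {2-6(w=1) 4-5(w=3)}
step 3: add edge 1-4 (w=4); MST = {1-4(w=4) 2-6(w=1) 4-5(w=3)}
step 4: add edge 3-7 (w=6); MST = {1-4(w=4) 2-6(w=1) 3-7(w=6) 4-5(w=3)}
step 5: add edge 4-7 (w=6); MST = {1-4(w=4) 2-6(w=1) 3-7(w=6) 4-5(w=3) 4-7(w=6)}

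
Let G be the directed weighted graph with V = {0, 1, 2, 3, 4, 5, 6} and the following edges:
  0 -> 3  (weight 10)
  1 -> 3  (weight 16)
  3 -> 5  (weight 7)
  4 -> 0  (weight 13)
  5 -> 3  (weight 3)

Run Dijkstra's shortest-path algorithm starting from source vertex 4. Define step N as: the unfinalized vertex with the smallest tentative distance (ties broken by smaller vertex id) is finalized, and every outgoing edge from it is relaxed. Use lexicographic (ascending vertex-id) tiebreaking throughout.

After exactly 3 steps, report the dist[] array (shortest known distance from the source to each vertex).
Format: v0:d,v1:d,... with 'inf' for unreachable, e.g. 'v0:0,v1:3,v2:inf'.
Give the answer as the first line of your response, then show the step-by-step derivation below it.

v0:13,v1:inf,v2:inf,v3:23,v4:0,v5:30,v6:inf

step 1: dist = v0:13,v1:inf,v2:inf,v3:inf,v4:0,v5:inf,v6:inf
step 2: dist = v0:13,v1:inf,v2:inf,v3:23,v4:0,v5:inf,v6:inf
step 3: dist = v0:13,v1:inf,v2:inf,v3:23,v4:0,v5:30,v6:inf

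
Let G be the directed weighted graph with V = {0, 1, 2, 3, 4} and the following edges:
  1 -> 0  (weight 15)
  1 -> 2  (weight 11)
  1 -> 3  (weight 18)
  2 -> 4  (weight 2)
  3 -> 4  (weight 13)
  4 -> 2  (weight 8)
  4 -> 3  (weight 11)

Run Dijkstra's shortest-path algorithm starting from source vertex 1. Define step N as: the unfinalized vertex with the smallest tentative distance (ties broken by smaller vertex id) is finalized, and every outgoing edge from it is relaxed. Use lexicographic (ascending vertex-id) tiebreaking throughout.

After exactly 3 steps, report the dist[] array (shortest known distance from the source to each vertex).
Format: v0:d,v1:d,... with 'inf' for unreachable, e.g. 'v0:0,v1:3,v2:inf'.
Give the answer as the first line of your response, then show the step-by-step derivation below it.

v0:15,v1:0,v2:11,v3:18,v4:13

step 1: dist = v0:15,v1:0,v2:11,v3:18,v4:inf
step 2: dist = v0:15,v1:0,v2:11,v3:18,v4:13
step 3: dist = v0:15,v1:0,v2:11,v3:18,v4:13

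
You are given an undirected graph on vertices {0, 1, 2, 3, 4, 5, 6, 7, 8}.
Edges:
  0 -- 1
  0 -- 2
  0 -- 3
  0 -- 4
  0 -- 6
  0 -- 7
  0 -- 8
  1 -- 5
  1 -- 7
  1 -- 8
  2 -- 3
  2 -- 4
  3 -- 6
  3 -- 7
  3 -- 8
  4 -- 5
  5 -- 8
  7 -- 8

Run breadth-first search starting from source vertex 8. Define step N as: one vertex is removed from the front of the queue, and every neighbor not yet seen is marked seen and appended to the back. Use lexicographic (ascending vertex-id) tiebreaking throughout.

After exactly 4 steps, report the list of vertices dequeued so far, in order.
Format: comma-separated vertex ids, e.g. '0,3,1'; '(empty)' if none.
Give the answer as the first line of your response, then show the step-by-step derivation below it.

8,0,1,3

step 1: dequeue 8; queue=[0,1,3,5,7]; order=8
step 2: dequeue 0; queue=[1,3,5,7,2,4,6]; order=8,0
step 3: dequeue 1; queue=[3,5,7,2,4,6]; order=8,0,1
step 4: dequeue 3; queue=[5,7,2,4,6]; order=8,0,1,3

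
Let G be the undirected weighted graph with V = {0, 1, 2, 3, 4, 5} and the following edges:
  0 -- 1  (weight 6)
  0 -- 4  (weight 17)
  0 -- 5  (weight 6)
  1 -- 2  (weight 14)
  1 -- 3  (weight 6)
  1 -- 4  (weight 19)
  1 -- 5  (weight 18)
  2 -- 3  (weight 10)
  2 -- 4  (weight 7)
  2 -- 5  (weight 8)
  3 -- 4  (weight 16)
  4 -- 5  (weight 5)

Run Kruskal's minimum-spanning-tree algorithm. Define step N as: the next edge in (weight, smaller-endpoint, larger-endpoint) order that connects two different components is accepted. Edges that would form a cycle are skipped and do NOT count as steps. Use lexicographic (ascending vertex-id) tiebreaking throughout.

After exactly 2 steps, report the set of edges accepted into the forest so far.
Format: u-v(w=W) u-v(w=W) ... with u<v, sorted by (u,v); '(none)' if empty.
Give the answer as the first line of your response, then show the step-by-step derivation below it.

0-1(w=6) 4-5(w=5)

step 1: add edge 4-5 (w=5); MST = {4-5(w=5)}
step 2: add edge 0-1 (w=6); MST = {0-1(w=6) 4-5(w=5)}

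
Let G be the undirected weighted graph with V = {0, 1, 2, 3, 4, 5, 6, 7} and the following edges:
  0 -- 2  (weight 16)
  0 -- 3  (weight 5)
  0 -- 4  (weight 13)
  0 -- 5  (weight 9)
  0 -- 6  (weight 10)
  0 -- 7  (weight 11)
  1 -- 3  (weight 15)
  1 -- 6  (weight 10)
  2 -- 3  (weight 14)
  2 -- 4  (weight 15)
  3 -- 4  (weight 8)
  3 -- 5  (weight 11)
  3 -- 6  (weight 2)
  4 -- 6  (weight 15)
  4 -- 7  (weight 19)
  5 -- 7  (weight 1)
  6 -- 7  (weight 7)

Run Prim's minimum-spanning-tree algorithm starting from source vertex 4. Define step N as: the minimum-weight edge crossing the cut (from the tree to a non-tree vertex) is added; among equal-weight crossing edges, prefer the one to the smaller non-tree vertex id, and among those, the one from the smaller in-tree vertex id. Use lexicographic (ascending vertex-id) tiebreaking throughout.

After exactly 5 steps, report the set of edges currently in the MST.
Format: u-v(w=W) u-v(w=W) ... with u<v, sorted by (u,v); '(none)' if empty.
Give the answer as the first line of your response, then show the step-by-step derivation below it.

0-3(w=5) 3-4(w=8) 3-6(w=2) 5-7(w=1) 6-7(w=7)

step 1: add edge 3-4 (w=8); MST = {3-4(w=8)}
step 2: add edge 3-6 (w=2); MST = {3-4(w=8) 3-6(w=2)}
step 3: add edge 0-3 (w=5); MST = {0-3(w=5) 3-4(w=8) 3-6(w=2)}
step 4: add edge 6-7 (w=7); MST = {0-3(w=5) 3-4(w=8) 3-6(w=2) 6-7(w=7)}
step 5: add edge 5-7 (w=1); MST = {0-3(w=5) 3-4(w=8) 3-6(w=2) 5-7(w=1) 6-7(w=7)}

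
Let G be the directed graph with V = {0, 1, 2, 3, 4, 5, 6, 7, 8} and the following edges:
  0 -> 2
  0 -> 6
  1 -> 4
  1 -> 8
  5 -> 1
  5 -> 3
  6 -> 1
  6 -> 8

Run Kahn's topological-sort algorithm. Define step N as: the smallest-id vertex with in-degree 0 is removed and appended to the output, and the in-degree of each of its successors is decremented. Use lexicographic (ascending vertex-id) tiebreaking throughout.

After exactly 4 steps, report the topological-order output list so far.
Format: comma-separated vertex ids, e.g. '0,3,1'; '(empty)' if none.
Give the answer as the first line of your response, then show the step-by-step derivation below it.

0,2,5,3

step 1: output 0; order=[0]; indeg=(0,2,0,1,1,0,0,0,2)
step 2: output 2; order=[0,2]; indeg=(0,2,0,1,1,0,0,0,2)
step 3: output 5; order=[0,2,5]; indeg=(0,1,0,0,1,0,0,0,2)
step 4: output 3; order=[0,2,5,3]; indeg=(0,1,0,0,1,0,0,0,2)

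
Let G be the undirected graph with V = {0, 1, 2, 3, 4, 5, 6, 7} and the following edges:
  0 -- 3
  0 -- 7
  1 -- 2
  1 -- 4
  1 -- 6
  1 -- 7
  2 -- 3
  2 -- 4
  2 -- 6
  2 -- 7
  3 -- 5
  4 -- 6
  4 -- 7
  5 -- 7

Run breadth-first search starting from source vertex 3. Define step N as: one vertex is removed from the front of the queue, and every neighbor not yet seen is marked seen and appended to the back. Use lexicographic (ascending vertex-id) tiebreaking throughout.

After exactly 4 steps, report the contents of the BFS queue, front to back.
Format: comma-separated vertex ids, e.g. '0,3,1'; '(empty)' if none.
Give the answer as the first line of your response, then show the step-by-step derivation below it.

7,1,4,6

step 1: dequeue 3; queue=[0,2,5]; order=3
step 2: dequeue 0; queue=[2,5,7]; order=3,0
step 3: dequeue 2; queue=[5,7,1,4,6]; order=3,0,2
step 4: dequeue 5; queue=[7,1,4,6]; order=3,0,2,5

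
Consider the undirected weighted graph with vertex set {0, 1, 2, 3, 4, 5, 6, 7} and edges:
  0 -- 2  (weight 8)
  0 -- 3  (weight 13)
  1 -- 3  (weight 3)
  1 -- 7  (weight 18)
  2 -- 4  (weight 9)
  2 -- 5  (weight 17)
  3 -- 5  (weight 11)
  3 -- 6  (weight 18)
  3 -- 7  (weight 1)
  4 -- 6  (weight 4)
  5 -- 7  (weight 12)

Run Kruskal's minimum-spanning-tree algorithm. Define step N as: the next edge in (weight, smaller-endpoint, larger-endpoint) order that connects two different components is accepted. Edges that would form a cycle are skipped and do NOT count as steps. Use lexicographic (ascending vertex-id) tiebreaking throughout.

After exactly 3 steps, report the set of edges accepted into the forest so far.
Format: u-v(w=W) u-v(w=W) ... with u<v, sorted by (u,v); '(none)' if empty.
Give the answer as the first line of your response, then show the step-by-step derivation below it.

1-3(w=3) 3-7(w=1) 4-6(w=4)

step 1: add edge 3-7 (w=1); MST = {3-7(w=1)}
step 2: add edge 1-3 (w=3); MST = {1-3(w=3) 3-7(w=1)}
step 3: add edge 4-6 (w=4); MST = {1-3(w=3) 3-7(w=1) 4-6(w=4)}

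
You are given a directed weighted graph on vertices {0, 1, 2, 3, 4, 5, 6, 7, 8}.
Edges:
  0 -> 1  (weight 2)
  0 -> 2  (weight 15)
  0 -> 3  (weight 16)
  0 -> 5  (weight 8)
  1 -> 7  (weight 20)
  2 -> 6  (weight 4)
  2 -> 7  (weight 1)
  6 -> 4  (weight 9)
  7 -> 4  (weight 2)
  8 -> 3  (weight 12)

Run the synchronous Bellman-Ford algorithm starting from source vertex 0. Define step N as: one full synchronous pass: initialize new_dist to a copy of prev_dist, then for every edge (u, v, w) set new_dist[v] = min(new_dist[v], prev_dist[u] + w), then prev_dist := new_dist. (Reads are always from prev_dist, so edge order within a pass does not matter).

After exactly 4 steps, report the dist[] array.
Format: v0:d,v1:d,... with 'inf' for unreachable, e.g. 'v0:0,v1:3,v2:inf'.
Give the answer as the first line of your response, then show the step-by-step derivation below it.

v0:0,v1:2,v2:15,v3:16,v4:18,v5:8,v6:19,v7:16,v8:inf

step 1: dist = v0:0,v1:2,v2:15,v3:16,v4:inf,v5:8,v6:inf,v7:inf,v8:inf
step 2: dist = v0:0,v1:2,v2:15,v3:16,v4:inf,v5:8,v6:19,v7:16,v8:inf
step 3: dist = v0:0,v1:2,v2:15,v3:16,v4:18,v5:8,v6:19,v7:16,v8:inf
step 4: dist = v0:0,v1:2,v2:15,v3:16,v4:18,v5:8,v6:19,v7:16,v8:inf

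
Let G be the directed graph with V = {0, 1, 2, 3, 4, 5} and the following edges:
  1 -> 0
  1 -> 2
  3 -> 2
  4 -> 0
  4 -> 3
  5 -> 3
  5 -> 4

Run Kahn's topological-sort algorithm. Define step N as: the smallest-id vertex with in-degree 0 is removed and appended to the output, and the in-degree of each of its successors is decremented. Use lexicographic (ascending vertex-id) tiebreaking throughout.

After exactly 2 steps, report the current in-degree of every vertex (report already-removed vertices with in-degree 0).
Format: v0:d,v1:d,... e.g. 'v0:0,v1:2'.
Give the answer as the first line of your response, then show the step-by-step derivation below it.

v0:1,v1:0,v2:1,v3:1,v4:0,v5:0

step 1: output 1; order=[1]; indeg=(1,0,1,2,1,0)
step 2: output 5; order=[1,5]; indeg=(1,0,1,1,0,0)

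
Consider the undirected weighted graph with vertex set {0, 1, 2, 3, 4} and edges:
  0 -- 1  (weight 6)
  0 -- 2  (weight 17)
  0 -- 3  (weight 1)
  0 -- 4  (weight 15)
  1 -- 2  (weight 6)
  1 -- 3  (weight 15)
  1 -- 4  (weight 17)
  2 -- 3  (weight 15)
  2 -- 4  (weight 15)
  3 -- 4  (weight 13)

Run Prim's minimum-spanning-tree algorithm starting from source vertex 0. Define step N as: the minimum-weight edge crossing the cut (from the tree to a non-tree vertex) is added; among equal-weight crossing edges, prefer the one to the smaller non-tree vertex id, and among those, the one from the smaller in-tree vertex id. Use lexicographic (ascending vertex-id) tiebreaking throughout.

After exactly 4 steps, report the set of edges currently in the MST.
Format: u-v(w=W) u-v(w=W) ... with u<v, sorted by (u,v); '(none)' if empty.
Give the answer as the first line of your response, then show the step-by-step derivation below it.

0-1(w=6) 0-3(w=1) 1-2(w=6) 3-4(w=13)

step 1: add edge 0-3 (w=1); MST = {0-3(w=1)}
step 2: add edge 0-1 (w=6); MST = {0-1(w=6) 0-3(w=1)}
step 3: add edge 1-2 (w=6); MST = {0-1(w=6) 0-3(w=1) 1-2(w=6)}
step 4: add edge 3-4 (w=13); MST = {0-1(w=6) 0-3(w=1) 1-2(w=6) 3-4(w=13)}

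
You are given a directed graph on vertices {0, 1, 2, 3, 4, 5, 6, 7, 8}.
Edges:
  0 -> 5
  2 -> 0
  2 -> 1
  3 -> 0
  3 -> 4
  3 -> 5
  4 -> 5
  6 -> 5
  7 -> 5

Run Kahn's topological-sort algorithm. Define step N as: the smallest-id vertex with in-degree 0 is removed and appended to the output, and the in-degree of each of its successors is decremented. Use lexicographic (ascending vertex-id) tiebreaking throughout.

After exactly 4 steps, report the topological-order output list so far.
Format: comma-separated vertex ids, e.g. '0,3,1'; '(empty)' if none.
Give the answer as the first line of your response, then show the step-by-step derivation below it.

2,1,3,0

step 1: output 2; order=[2]; indeg=(1,0,0,0,1,5,0,0,0)
step 2: output 1; order=[2,1]; indeg=(1,0,0,0,1,5,0,0,0)
step 3: output 3; order=[2,1,3]; indeg=(0,0,0,0,0,4,0,0,0)
step 4: output 0; order=[2,1,3,0]; indeg=(0,0,0,0,0,3,0,0,0)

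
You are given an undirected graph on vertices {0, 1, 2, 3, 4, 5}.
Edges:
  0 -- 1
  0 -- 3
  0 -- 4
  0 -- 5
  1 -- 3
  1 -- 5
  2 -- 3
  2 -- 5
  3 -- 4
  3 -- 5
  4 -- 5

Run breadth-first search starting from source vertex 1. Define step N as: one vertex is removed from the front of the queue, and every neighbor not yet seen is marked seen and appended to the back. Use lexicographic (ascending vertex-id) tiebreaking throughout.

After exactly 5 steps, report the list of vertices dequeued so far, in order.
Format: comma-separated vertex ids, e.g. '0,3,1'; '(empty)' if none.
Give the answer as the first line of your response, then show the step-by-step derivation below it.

1,0,3,5,4

step 1: dequeue 1; queue=[0,3,5]; order=1
step 2: dequeue 0; queue=[3,5,4]; order=1,0
step 3: dequeue 3; queue=[5,4,2]; order=1,0,3
step 4: dequeue 5; queue=[4,2]; order=1,0,3,5
step 5: dequeue 4; queue=[2]; order=1,0,3,5,4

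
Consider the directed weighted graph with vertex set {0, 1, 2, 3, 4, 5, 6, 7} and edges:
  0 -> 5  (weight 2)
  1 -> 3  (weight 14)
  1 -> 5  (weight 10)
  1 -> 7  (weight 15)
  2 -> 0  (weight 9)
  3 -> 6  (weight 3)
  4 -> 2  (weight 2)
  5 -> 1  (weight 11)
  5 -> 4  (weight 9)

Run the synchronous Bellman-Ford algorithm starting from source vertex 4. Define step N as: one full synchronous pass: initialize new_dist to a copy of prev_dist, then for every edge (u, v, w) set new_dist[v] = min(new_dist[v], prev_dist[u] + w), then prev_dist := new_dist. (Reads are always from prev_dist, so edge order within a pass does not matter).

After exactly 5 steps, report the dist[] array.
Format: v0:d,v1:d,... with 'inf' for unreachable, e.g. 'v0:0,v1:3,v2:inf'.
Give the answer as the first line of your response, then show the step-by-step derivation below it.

v0:11,v1:24,v2:2,v3:38,v4:0,v5:13,v6:inf,v7:39

step 1: dist = v0:inf,v1:inf,v2:2,v3:inf,v4:0,v5:inf,v6:inf,v7:inf
step 2: dist = v0:11,v1:inf,v2:2,v3:inf,v4:0,v5:inf,v6:inf,v7:inf
step 3: dist = v0:11,v1:inf,v2:2,v3:inf,v4:0,v5:13,v6:inf,v7:inf
step 4: dist = v0:11,v1:24,v2:2,v3:inf,v4:0,v5:13,v6:inf,v7:inf
step 5: dist = v0:11,v1:24,v2:2,v3:38,v4:0,v5:13,v6:inf,v7:39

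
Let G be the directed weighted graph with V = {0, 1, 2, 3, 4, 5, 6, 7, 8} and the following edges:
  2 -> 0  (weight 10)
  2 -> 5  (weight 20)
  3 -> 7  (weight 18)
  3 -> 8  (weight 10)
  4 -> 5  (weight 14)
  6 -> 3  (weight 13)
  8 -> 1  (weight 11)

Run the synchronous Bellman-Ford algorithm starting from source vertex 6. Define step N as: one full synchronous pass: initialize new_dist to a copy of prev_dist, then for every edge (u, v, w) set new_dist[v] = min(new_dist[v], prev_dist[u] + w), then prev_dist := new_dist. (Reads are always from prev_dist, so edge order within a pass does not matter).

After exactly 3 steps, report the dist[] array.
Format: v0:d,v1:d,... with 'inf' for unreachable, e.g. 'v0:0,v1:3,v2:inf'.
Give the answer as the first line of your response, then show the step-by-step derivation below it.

v0:inf,v1:34,v2:inf,v3:13,v4:inf,v5:inf,v6:0,v7:31,v8:23

step 1: dist = v0:inf,v1:inf,v2:inf,v3:13,v4:inf,v5:inf,v6:0,v7:inf,v8:inf
step 2: dist = v0:inf,v1:inf,v2:inf,v3:13,v4:inf,v5:inf,v6:0,v7:31,v8:23
step 3: dist = v0:inf,v1:34,v2:inf,v3:13,v4:inf,v5:inf,v6:0,v7:31,v8:23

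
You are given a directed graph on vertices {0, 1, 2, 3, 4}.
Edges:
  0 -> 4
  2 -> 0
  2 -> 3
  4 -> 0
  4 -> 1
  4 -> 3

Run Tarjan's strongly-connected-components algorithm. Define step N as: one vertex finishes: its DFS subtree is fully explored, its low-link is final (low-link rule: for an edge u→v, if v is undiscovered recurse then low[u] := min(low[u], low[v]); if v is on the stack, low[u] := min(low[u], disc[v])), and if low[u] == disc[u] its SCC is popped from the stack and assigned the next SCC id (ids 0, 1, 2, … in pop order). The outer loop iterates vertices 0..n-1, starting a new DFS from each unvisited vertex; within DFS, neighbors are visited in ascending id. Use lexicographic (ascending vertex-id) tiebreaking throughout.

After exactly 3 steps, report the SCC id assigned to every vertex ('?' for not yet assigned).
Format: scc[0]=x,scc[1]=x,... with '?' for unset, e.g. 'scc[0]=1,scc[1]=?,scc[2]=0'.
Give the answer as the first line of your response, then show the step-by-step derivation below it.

scc[0]=?,scc[1]=0,scc[2]=?,scc[3]=1,scc[4]=?

step 1: low=(low[0]=0,low[1]=2,low[2]=?,low[3]=?,low[4]=0); scc=(scc[0]=?,scc[1]=0,scc[2]=?,scc[3]=?,scc[4]=?)
step 2: low=(low[0]=0,low[1]=2,low[2]=?,low[3]=3,low[4]=0); scc=(scc[0]=?,scc[1]=0,scc[2]=?,scc[3]=1,scc[4]=?)
step 3: low=(low[0]=0,low[1]=2,low[2]=?,low[3]=3,low[4]=0); scc=(scc[0]=?,scc[1]=0,scc[2]=?,scc[3]=1,scc[4]=?)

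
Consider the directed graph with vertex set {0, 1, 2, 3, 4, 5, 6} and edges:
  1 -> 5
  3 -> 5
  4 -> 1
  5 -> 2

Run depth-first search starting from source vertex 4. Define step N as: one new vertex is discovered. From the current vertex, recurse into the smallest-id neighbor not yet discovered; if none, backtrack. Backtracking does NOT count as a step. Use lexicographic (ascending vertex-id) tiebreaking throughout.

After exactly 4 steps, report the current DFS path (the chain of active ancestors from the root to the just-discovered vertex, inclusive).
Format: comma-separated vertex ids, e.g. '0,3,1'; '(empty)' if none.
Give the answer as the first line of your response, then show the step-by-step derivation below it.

4,1,5,2

step 1: discover 4; path=4; order=4
step 2: discover 1; path=4>1; order=4,1
step 3: discover 5; path=4>1>5; order=4,1,5
step 4: discover 2; path=4>1>5>2; order=4,1,5,2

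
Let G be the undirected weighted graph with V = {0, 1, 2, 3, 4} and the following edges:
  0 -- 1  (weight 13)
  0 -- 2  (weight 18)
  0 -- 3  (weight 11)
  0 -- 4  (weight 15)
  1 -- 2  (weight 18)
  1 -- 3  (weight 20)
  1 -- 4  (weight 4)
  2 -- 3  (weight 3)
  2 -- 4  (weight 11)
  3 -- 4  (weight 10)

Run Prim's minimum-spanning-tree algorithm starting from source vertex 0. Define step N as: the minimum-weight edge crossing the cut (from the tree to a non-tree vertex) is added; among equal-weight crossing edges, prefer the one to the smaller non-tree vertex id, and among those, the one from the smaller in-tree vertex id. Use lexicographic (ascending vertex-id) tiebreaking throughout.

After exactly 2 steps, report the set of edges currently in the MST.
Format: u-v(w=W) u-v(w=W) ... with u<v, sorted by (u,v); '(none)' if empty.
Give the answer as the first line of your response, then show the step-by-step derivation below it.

0-3(w=11) 2-3(w=3)

step 1: add edge 0-3 (w=11); MST = {0-3(w=11)}
step 2: add edge 2-3 (w=3); MST = {0-3(w=11) 2-3(w=3)}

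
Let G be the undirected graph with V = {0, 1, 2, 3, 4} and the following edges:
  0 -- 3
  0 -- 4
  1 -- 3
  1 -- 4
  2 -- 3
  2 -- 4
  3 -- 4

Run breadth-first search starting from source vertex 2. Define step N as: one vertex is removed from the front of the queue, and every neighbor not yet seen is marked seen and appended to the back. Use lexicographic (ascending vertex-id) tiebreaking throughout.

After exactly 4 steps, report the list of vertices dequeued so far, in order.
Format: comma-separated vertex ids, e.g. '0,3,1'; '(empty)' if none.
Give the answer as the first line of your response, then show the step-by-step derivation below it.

2,3,4,0

step 1: dequeue 2; queue=[3,4]; order=2
step 2: dequeue 3; queue=[4,0,1]; order=2,3
step 3: dequeue 4; queue=[0,1]; order=2,3,4
step 4: dequeue 0; queue=[1]; order=2,3,4,0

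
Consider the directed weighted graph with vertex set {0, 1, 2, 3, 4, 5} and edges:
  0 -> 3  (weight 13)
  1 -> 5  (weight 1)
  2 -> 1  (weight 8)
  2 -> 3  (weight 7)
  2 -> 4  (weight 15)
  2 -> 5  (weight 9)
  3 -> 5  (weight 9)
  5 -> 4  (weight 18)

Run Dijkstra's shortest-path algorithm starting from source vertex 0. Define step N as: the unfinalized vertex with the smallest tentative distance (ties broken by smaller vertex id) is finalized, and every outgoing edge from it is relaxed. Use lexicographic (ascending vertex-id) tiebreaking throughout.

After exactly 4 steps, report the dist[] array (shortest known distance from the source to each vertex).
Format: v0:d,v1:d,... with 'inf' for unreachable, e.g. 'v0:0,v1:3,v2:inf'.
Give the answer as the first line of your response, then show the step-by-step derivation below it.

v0:0,v1:inf,v2:inf,v3:13,v4:40,v5:22

step 1: dist = v0:0,v1:inf,v2:inf,v3:13,v4:inf,v5:inf
step 2: dist = v0:0,v1:inf,v2:inf,v3:13,v4:inf,v5:22
step 3: dist = v0:0,v1:inf,v2:inf,v3:13,v4:40,v5:22
step 4: dist = v0:0,v1:inf,v2:inf,v3:13,v4:40,v5:22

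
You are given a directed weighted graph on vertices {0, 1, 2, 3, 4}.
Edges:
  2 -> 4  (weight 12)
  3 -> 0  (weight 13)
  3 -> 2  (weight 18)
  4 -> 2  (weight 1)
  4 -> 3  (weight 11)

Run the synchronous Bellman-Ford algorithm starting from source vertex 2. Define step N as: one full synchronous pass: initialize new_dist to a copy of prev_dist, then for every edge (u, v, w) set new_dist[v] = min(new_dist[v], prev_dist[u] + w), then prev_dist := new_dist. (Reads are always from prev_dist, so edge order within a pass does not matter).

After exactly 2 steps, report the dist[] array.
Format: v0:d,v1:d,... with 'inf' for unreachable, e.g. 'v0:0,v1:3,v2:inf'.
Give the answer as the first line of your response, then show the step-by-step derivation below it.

v0:inf,v1:inf,v2:0,v3:23,v4:12

step 1: dist = v0:inf,v1:inf,v2:0,v3:inf,v4:12
step 2: dist = v0:inf,v1:inf,v2:0,v3:23,v4:12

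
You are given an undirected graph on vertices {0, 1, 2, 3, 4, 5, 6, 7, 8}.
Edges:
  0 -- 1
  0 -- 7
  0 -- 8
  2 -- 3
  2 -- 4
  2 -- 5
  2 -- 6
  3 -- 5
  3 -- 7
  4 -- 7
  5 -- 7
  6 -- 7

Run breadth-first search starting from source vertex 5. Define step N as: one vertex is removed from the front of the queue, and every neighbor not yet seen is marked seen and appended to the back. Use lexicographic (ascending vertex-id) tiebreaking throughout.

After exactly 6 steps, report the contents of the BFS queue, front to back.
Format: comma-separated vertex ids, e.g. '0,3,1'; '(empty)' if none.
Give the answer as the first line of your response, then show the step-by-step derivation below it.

0

step 1: dequeue 5; queue=[2,3,7]; order=5
step 2: dequeue 2; queue=[3,7,4,6]; order=5,2
step 3: dequeue 3; queue=[7,4,6]; order=5,2,3
step 4: dequeue 7; queue=[4,6,0]; order=5,2,3,7
step 5: dequeue 4; queue=[6,0]; order=5,2,3,7,4
step 6: dequeue 6; queue=[0]; order=5,2,3,7,4,6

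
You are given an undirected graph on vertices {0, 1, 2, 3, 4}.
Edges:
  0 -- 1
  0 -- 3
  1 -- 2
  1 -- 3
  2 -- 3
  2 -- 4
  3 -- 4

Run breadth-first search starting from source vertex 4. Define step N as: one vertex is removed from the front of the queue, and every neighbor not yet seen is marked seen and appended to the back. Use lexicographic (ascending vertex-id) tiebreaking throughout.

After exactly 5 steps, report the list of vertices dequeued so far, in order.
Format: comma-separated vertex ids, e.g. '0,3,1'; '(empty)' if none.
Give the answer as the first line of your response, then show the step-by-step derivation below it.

4,2,3,1,0

step 1: dequeue 4; queue=[2,3]; order=4
step 2: dequeue 2; queue=[3,1]; order=4,2
step 3: dequeue 3; queue=[1,0]; order=4,2,3
step 4: dequeue 1; queue=[0]; order=4,2,3,1
step 5: dequeue 0; queue=[(empty)]; order=4,2,3,1,0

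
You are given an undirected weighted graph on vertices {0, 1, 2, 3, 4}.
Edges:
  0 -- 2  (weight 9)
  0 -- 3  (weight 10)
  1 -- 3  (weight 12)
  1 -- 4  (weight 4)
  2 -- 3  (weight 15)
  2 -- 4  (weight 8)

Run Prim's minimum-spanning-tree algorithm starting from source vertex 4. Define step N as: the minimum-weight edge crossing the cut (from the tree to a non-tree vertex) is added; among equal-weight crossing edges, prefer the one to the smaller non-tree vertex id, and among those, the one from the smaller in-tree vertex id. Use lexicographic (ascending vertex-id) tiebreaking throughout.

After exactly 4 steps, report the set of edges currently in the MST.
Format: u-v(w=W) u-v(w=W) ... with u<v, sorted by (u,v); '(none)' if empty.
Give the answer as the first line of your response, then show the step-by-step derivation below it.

0-2(w=9) 0-3(w=10) 1-4(w=4) 2-4(w=8)

step 1: add edge 1-4 (w=4); MST = {1-4(w=4)}
step 2: add edge 2-4 (w=8); MST = {1-4(w=4) 2-4(w=8)}
step 3: add edge 0-2 (w=9); MST = {0-2(w=9) 1-4(w=4) 2-4(w=8)}
step 4: add edge 0-3 (w=10); MST = {0-2(w=9) 0-3(w=10) 1-4(w=4) 2-4(w=8)}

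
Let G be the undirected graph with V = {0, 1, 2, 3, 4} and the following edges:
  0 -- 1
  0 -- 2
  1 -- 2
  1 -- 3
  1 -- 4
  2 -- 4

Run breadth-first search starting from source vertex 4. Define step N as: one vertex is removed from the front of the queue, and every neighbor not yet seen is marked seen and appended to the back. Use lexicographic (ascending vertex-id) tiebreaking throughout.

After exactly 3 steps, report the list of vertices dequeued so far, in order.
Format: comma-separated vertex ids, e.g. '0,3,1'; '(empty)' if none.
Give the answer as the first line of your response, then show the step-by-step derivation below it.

4,1,2

step 1: dequeue 4; queue=[1,2]; order=4
step 2: dequeue 1; queue=[2,0,3]; order=4,1
step 3: dequeue 2; queue=[0,3]; order=4,1,2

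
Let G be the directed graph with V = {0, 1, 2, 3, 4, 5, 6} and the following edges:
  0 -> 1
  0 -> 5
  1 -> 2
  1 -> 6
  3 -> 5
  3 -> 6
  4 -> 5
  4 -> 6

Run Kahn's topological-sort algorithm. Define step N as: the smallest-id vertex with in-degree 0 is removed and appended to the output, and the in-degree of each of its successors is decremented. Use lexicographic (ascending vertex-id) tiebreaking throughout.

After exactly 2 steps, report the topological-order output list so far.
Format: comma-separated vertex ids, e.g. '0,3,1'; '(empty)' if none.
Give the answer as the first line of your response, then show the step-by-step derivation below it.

0,1

step 1: output 0; order=[0]; indeg=(0,0,1,0,0,2,3)
step 2: output 1; order=[0,1]; indeg=(0,0,0,0,0,2,2)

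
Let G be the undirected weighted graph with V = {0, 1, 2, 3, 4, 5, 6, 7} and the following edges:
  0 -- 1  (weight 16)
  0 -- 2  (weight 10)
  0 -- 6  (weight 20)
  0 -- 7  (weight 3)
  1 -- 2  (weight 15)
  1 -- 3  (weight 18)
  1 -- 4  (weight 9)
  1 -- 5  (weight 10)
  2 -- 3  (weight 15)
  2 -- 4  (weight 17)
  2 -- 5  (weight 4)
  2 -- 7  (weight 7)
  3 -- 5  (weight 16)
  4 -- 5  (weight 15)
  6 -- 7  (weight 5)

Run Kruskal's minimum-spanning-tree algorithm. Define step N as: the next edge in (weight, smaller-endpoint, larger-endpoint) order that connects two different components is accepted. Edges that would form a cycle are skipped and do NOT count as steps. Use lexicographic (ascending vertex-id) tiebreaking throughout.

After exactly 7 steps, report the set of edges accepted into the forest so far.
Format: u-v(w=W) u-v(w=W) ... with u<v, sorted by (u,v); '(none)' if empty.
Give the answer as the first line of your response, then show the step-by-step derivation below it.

0-7(w=3) 1-4(w=9) 1-5(w=10) 2-3(w=15) 2-5(w=4) 2-7(w=7) 6-7(w=5)

step 1: add edge 0-7 (w=3); MST = {0-7(w=3)}
step 2: add edge 2-5 (w=4); MST = {0-7(w=3) 2-5(w=4)}
step 3: add edge 6-7 (w=5); MST = {0-7(w=3) 2-5(w=4) 6-7(w=5)}
step 4: add edge 2-7 (w=7); MST = {0-7(w=3) 2-5(w=4) 2-7(w=7) 6-7(w=5)}
step 5: add edge 1-4 (w=9); MST = {0-7(w=3) 1-4(w=9) 2-5(w=4) 2-7(w=7) 6-7(w=5)}
step 6: add edge 1-5 (w=10); MST = {0-7(w=3) 1-4(w=9) 1-5(w=10) 2-5(w=4) 2-7(w=7) 6-7(w=5)}
step 7: add edge 2-3 (w=15); MST = {0-7(w=3) 1-4(w=9) 1-5(w=10) 2-3(w=15) 2-5(w=4) 2-7(w=7) 6-7(w=5)}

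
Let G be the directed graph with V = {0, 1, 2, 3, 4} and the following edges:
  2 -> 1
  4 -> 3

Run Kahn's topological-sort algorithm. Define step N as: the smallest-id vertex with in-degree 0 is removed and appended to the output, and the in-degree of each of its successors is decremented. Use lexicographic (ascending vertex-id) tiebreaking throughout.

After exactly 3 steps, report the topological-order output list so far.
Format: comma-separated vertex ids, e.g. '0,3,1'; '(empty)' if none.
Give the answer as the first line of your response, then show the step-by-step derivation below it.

0,2,1

step 1: output 0; order=[0]; indeg=(0,1,0,1,0)
step 2: output 2; order=[0,2]; indeg=(0,0,0,1,0)
step 3: output 1; order=[0,2,1]; indeg=(0,0,0,1,0)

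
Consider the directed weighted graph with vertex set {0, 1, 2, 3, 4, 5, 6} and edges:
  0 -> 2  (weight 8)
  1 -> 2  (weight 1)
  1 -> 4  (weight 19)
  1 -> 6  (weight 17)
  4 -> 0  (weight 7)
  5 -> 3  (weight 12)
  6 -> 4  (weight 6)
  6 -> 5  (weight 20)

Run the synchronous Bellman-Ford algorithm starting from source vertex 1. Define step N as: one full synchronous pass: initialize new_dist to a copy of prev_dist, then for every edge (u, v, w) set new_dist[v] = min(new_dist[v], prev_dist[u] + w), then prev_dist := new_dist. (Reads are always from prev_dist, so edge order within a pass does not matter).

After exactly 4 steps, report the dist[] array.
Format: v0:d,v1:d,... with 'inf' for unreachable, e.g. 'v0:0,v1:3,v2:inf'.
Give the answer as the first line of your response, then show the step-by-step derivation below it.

v0:26,v1:0,v2:1,v3:49,v4:19,v5:37,v6:17

step 1: dist = v0:inf,v1:0,v2:1,v3:inf,v4:19,v5:inf,v6:17
step 2: dist = v0:26,v1:0,v2:1,v3:inf,v4:19,v5:37,v6:17
step 3: dist = v0:26,v1:0,v2:1,v3:49,v4:19,v5:37,v6:17
step 4: dist = v0:26,v1:0,v2:1,v3:49,v4:19,v5:37,v6:17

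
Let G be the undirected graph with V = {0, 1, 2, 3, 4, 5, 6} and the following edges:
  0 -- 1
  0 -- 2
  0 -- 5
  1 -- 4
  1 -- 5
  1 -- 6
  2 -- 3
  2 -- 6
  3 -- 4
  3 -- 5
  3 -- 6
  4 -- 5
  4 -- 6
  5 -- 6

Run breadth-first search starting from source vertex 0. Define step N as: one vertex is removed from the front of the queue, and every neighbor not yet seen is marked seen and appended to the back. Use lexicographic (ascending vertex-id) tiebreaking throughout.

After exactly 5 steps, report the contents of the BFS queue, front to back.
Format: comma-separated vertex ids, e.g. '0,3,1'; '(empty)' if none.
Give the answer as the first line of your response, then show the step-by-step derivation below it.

6,3

step 1: dequeue 0; queue=[1,2,5]; order=0
step 2: dequeue 1; queue=[2,5,4,6]; order=0,1
step 3: dequeue 2; queue=[5,4,6,3]; order=0,1,2
step 4: dequeue 5; queue=[4,6,3]; order=0,1,2,5
step 5: dequeue 4; queue=[6,3]; order=0,1,2,5,4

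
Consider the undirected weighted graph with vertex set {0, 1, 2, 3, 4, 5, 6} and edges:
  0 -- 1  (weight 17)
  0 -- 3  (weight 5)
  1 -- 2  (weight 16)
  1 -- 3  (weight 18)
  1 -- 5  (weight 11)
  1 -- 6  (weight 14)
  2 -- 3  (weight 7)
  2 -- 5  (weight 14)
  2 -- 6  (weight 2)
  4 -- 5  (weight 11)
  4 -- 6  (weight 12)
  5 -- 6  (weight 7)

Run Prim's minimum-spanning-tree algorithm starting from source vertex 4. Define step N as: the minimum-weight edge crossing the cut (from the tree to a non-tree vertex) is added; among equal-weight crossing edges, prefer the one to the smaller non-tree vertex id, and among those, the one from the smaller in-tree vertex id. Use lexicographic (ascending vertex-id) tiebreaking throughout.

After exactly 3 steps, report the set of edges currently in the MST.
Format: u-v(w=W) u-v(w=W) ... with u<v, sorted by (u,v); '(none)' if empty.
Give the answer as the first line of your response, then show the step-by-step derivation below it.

2-6(w=2) 4-5(w=11) 5-6(w=7)

step 1: add edge 4-5 (w=11); MST = {4-5(w=11)}
step 2: add edge 5-6 (w=7); MST = {4-5(w=11) 5-6(w=7)}
step 3: add edge 2-6 (w=2); MST = {2-6(w=2) 4-5(w=11) 5-6(w=7)}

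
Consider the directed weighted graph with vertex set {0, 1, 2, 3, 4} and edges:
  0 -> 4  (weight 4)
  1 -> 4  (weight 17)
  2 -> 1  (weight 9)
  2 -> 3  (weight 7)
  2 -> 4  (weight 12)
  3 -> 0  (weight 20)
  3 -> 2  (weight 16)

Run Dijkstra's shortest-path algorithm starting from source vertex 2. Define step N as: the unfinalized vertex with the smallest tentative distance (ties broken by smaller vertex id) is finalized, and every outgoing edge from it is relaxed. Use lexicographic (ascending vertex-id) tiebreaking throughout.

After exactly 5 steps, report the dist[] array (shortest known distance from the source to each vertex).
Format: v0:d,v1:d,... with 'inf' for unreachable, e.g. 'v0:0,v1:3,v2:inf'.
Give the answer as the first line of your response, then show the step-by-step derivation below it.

v0:27,v1:9,v2:0,v3:7,v4:12

step 1: dist = v0:inf,v1:9,v2:0,v3:7,v4:12
step 2: dist = v0:27,v1:9,v2:0,v3:7,v4:12
step 3: dist = v0:27,v1:9,v2:0,v3:7,v4:12
step 4: dist = v0:27,v1:9,v2:0,v3:7,v4:12
step 5: dist = v0:27,v1:9,v2:0,v3:7,v4:12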